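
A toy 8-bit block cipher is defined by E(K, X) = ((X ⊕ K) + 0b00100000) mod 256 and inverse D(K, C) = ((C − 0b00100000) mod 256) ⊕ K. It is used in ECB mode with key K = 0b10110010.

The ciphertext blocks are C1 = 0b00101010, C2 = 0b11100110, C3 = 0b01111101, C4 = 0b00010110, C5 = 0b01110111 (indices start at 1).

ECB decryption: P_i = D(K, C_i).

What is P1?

P1 = 0b10111000

P1: D(K, 0b00101010) = 0b10111000.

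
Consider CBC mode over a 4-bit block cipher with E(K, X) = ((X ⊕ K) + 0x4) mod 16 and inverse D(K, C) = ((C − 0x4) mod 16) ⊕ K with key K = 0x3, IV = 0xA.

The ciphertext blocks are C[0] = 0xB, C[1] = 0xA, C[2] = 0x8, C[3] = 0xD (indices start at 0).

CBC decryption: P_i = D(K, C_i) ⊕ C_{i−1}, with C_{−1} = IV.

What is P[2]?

P[2]: D(K, 0x8) = 0x7; 0x7 ⊕ 0xA = 0xD.

P[2] = 0xD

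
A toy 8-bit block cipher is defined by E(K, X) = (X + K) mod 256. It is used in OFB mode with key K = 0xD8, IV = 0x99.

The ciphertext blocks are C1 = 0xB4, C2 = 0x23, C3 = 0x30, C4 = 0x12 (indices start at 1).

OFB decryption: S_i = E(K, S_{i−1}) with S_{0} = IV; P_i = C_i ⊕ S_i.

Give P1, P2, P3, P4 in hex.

P1: S = E(K, 0x99) = 0x71; 0xB4 ⊕ 0x71 = 0xC5.
P2: S = E(K, 0x71) = 0x49; 0x23 ⊕ 0x49 = 0x6A.
P3: S = E(K, 0x49) = 0x21; 0x30 ⊕ 0x21 = 0x11.
P4: S = E(K, 0x21) = 0xF9; 0x12 ⊕ 0xF9 = 0xEB.

P1 = 0xC5, P2 = 0x6A, P3 = 0x11, P4 = 0xEB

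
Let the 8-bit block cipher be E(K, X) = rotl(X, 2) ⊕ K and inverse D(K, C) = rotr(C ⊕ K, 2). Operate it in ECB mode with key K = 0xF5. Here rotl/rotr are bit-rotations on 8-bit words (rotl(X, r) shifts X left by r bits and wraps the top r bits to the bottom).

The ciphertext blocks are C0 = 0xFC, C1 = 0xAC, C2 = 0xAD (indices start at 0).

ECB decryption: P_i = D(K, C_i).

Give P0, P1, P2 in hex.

P0 = 0x42, P1 = 0x56, P2 = 0x16

P0: D(K, 0xFC) = 0x42.
P1: D(K, 0xAC) = 0x56.
P2: D(K, 0xAD) = 0x16.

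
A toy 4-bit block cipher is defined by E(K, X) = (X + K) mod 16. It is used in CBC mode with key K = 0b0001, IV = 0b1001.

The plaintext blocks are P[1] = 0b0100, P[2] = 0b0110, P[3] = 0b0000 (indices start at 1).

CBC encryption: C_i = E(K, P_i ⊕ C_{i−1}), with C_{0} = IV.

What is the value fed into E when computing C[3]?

0b1001

C[1]: P[1] ⊕ 0b1001 = 0b1101; E(K, 0b1101) = 0b1110.
C[2]: P[2] ⊕ 0b1110 = 0b1000; E(K, 0b1000) = 0b1001.
C[3]: P[3] ⊕ 0b1001 = 0b1001; E(K, 0b1001) = 0b1010.
So the input to E for block [3] is 0b1001.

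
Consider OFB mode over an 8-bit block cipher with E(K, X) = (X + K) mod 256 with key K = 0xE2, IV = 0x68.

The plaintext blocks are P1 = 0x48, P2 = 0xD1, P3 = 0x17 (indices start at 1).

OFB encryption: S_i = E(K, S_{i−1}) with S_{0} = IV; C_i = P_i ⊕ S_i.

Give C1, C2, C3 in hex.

C1: S = E(K, 0x68) = 0x4A; 0x48 ⊕ 0x4A = 0x02.
C2: S = E(K, 0x4A) = 0x2C; 0xD1 ⊕ 0x2C = 0xFD.
C3: S = E(K, 0x2C) = 0x0E; 0x17 ⊕ 0x0E = 0x19.

C1 = 0x02, C2 = 0xFD, C3 = 0x19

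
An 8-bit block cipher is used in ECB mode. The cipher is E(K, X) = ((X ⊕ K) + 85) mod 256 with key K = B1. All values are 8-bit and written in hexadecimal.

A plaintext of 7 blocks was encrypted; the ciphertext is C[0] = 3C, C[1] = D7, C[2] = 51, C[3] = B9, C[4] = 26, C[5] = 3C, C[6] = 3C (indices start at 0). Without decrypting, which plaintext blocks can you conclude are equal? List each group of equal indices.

ECB encrypts each block independently with the same key, so equal ciphertext blocks imply equal plaintext blocks.
C[0] = C[5] = C[6] = 3C, so P[0] = P[5] = P[6].

P[0] = P[5] = P[6]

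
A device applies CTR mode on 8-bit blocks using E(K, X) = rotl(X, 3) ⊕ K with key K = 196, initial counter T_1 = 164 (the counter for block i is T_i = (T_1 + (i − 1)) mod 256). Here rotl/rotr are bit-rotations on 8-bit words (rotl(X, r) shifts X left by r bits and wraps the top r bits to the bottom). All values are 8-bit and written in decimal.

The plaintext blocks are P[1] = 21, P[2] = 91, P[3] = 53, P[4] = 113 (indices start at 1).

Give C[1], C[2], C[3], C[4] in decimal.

CTR encryption: S_i = E(K, T_i) where T_i is the counter for block i; C_i = P_i ⊕ S_i.
C[1]: T = 164, S = E(K, T) = 225; 21 ⊕ 225 = 244.
C[2]: T = 165, S = E(K, T) = 233; 91 ⊕ 233 = 178.
C[3]: T = 166, S = E(K, T) = 241; 53 ⊕ 241 = 196.
C[4]: T = 167, S = E(K, T) = 249; 113 ⊕ 249 = 136.

C[1] = 244, C[2] = 178, C[3] = 196, C[4] = 136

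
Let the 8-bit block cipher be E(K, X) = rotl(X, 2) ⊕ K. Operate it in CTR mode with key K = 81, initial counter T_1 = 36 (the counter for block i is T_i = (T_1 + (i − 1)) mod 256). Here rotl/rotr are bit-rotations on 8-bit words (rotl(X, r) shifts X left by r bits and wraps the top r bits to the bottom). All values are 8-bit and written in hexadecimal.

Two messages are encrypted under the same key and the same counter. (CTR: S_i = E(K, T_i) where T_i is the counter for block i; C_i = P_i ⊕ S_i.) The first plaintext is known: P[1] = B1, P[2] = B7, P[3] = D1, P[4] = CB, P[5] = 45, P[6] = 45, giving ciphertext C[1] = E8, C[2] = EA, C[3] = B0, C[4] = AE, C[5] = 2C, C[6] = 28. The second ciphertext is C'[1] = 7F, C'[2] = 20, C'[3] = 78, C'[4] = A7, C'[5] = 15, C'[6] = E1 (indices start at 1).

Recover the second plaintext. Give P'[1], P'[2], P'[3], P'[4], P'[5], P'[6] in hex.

P'[1] = 26, P'[2] = 7D, P'[3] = 19, P'[4] = C2, P'[5] = 7C, P'[6] = 8C

In CTR with a reused counter, both messages share the same keystream S_i, so C_i ⊕ C'_i = P_i ⊕ P'_i and thus P'_i = P_i ⊕ C_i ⊕ C'_i.
P'[1]: B1 ⊕ E8 ⊕ 7F = 26.
P'[2]: B7 ⊕ EA ⊕ 20 = 7D.
P'[3]: D1 ⊕ B0 ⊕ 78 = 19.
P'[4]: CB ⊕ AE ⊕ A7 = C2.
P'[5]: 45 ⊕ 2C ⊕ 15 = 7C.
P'[6]: 45 ⊕ 28 ⊕ E1 = 8C.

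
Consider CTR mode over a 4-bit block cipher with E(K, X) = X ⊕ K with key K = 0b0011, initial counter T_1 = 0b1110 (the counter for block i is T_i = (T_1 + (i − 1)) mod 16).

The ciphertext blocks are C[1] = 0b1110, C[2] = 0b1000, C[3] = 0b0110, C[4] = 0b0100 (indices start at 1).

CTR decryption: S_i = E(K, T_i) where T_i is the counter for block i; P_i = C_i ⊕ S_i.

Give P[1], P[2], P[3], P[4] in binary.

P[1]: T = 0b1110, S = E(K, T) = 0b1101; 0b1110 ⊕ 0b1101 = 0b0011.
P[2]: T = 0b1111, S = E(K, T) = 0b1100; 0b1000 ⊕ 0b1100 = 0b0100.
P[3]: T = 0b0000, S = E(K, T) = 0b0011; 0b0110 ⊕ 0b0011 = 0b0101.
P[4]: T = 0b0001, S = E(K, T) = 0b0010; 0b0100 ⊕ 0b0010 = 0b0110.

P[1] = 0b0011, P[2] = 0b0100, P[3] = 0b0101, P[4] = 0b0110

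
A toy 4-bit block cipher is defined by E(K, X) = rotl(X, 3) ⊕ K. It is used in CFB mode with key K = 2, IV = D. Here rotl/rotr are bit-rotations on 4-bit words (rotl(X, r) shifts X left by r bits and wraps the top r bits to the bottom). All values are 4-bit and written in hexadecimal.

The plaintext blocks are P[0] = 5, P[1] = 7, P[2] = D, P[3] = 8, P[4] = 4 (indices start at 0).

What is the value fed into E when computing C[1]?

CFB encryption: C_i = P_i ⊕ E(K, C_{i−1}), with C_{−1} = IV.
C[0]: E(K, D) = C; 5 ⊕ C = 9.
C[1]: E(K, 9) = E; 7 ⊕ E = 9.
So the input to E for block [1] is 9.

9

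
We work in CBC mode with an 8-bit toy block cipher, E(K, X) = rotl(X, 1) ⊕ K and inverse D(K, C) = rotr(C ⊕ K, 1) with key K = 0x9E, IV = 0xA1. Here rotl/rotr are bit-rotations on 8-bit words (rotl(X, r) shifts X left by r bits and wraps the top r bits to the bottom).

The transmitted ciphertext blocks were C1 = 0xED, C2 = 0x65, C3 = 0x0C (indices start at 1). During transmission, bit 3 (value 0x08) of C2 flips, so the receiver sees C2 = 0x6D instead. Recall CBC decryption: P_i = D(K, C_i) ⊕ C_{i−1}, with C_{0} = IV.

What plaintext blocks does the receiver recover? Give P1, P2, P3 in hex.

Only C2 changed, to 0x6D. In CBC, a change in C_i garbles P_i and flips the same bit in P_{i+1}. Decrypting the received ciphertext:
P1: D(K, 0xED) = 0xB9; 0xB9 ⊕ 0xA1 = 0x18.
P2: D(K, 0x6D) = 0xF9; 0xF9 ⊕ 0xED = 0x14.
P3: D(K, 0x0C) = 0x49; 0x49 ⊕ 0x6D = 0x24.
Blocks that differ from the original plaintext: P2, P3.

P1 = 0x18, P2 = 0x14, P3 = 0x24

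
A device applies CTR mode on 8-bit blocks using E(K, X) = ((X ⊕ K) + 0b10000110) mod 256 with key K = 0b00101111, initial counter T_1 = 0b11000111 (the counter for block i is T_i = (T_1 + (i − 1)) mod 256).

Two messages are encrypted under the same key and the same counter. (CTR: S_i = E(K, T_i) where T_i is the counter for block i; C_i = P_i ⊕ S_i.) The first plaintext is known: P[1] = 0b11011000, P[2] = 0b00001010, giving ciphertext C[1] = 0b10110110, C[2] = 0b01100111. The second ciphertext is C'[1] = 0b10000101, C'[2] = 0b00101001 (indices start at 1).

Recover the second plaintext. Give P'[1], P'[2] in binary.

In CTR with a reused counter, both messages share the same keystream S_i, so C_i ⊕ C'_i = P_i ⊕ P'_i and thus P'_i = P_i ⊕ C_i ⊕ C'_i.
P'[1]: 0b11011000 ⊕ 0b10110110 ⊕ 0b10000101 = 0b11101011.
P'[2]: 0b00001010 ⊕ 0b01100111 ⊕ 0b00101001 = 0b01000100.

P'[1] = 0b11101011, P'[2] = 0b01000100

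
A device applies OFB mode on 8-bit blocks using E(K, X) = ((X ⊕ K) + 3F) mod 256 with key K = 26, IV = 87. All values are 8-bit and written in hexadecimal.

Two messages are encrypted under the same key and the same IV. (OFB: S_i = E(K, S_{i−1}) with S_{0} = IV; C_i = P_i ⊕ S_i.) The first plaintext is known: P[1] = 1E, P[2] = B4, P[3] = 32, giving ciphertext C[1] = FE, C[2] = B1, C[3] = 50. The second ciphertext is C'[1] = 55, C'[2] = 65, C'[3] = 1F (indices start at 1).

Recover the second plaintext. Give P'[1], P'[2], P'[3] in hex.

In OFB with a reused IV, both messages share the same keystream S_i, so C_i ⊕ C'_i = P_i ⊕ P'_i and thus P'_i = P_i ⊕ C_i ⊕ C'_i.
P'[1]: 1E ⊕ FE ⊕ 55 = B5.
P'[2]: B4 ⊕ B1 ⊕ 65 = 60.
P'[3]: 32 ⊕ 50 ⊕ 1F = 7D.

P'[1] = B5, P'[2] = 60, P'[3] = 7D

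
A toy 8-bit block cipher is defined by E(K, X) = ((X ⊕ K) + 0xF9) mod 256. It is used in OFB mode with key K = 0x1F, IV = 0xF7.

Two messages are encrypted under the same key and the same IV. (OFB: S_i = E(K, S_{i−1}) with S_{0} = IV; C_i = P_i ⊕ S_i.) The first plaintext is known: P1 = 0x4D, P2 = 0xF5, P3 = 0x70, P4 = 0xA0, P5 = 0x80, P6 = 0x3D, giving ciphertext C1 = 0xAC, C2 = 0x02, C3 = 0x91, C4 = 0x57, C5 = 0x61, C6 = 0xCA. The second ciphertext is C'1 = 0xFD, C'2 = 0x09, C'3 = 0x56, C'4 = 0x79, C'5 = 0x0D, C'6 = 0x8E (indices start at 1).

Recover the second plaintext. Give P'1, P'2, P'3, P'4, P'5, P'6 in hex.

P'1 = 0x1C, P'2 = 0xFE, P'3 = 0xB7, P'4 = 0x8E, P'5 = 0xEC, P'6 = 0x79

In OFB with a reused IV, both messages share the same keystream S_i, so C_i ⊕ C'_i = P_i ⊕ P'_i and thus P'_i = P_i ⊕ C_i ⊕ C'_i.
P'1: 0x4D ⊕ 0xAC ⊕ 0xFD = 0x1C.
P'2: 0xF5 ⊕ 0x02 ⊕ 0x09 = 0xFE.
P'3: 0x70 ⊕ 0x91 ⊕ 0x56 = 0xB7.
P'4: 0xA0 ⊕ 0x57 ⊕ 0x79 = 0x8E.
P'5: 0x80 ⊕ 0x61 ⊕ 0x0D = 0xEC.
P'6: 0x3D ⊕ 0xCA ⊕ 0x8E = 0x79.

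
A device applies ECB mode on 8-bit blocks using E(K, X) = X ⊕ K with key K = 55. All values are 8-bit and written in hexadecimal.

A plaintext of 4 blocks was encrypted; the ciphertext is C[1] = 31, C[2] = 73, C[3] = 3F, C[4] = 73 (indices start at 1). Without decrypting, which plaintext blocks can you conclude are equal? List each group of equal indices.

P[2] = P[4]

ECB encrypts each block independently with the same key, so equal ciphertext blocks imply equal plaintext blocks.
C[2] = C[4] = 73, so P[2] = P[4].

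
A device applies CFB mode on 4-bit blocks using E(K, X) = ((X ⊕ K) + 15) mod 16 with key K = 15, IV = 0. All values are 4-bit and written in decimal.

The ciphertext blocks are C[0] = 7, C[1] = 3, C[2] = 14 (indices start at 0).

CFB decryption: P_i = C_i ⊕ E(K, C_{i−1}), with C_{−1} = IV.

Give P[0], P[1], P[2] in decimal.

P[0] = 9, P[1] = 4, P[2] = 5

P[0]: E(K, 0) = 14; 7 ⊕ 14 = 9.
P[1]: E(K, 7) = 7; 3 ⊕ 7 = 4.
P[2]: E(K, 3) = 11; 14 ⊕ 11 = 5.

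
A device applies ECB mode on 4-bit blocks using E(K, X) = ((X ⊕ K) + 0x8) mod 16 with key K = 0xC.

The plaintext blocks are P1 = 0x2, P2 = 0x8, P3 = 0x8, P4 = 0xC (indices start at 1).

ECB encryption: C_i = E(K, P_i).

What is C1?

C1: E(K, 0x2) = 0x6.

C1 = 0x6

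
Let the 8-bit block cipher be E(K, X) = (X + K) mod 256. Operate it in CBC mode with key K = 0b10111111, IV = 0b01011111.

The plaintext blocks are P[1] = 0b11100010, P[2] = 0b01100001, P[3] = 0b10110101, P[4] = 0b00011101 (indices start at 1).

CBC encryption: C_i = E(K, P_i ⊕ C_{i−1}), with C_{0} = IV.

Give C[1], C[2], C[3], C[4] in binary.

C[1] = 0b01111100, C[2] = 0b11011100, C[3] = 0b00101000, C[4] = 0b11110100

C[1]: P[1] ⊕ 0b01011111 = 0b10111101; E(K, 0b10111101) = 0b01111100.
C[2]: P[2] ⊕ 0b01111100 = 0b00011101; E(K, 0b00011101) = 0b11011100.
C[3]: P[3] ⊕ 0b11011100 = 0b01101001; E(K, 0b01101001) = 0b00101000.
C[4]: P[4] ⊕ 0b00101000 = 0b00110101; E(K, 0b00110101) = 0b11110100.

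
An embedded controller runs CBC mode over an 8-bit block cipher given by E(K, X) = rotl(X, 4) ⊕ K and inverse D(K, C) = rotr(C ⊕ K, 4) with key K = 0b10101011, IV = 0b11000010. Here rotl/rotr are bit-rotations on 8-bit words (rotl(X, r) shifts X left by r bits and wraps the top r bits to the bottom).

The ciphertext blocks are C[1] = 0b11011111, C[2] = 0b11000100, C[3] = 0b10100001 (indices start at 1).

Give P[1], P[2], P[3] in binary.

P[1] = 0b10000101, P[2] = 0b00101001, P[3] = 0b01100100

CBC decryption: P_i = D(K, C_i) ⊕ C_{i−1}, with C_{0} = IV.
P[1]: D(K, 0b11011111) = 0b01000111; 0b01000111 ⊕ 0b11000010 = 0b10000101.
P[2]: D(K, 0b11000100) = 0b11110110; 0b11110110 ⊕ 0b11011111 = 0b00101001.
P[3]: D(K, 0b10100001) = 0b10100000; 0b10100000 ⊕ 0b11000100 = 0b01100100.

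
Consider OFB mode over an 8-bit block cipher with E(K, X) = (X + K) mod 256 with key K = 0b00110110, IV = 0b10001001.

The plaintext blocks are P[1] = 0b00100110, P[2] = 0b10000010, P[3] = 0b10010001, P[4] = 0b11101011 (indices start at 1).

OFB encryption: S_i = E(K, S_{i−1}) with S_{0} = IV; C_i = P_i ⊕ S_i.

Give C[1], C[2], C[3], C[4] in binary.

C[1]: S = E(K, 0b10001001) = 0b10111111; 0b00100110 ⊕ 0b10111111 = 0b10011001.
C[2]: S = E(K, 0b10111111) = 0b11110101; 0b10000010 ⊕ 0b11110101 = 0b01110111.
C[3]: S = E(K, 0b11110101) = 0b00101011; 0b10010001 ⊕ 0b00101011 = 0b10111010.
C[4]: S = E(K, 0b00101011) = 0b01100001; 0b11101011 ⊕ 0b01100001 = 0b10001010.

C[1] = 0b10011001, C[2] = 0b01110111, C[3] = 0b10111010, C[4] = 0b10001010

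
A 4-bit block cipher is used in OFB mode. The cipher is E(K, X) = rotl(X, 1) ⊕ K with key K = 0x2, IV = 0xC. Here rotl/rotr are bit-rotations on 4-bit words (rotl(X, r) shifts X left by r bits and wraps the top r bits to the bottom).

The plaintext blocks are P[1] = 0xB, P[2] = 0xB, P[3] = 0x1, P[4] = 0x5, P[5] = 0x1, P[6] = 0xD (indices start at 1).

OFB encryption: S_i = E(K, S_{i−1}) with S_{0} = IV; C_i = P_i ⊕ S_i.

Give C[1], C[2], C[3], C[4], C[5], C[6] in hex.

C[1] = 0x0, C[2] = 0xE, C[3] = 0x9, C[4] = 0x6, C[5] = 0x5, C[6] = 0x7

C[1]: S = E(K, 0xC) = 0xB; 0xB ⊕ 0xB = 0x0.
C[2]: S = E(K, 0xB) = 0x5; 0xB ⊕ 0x5 = 0xE.
C[3]: S = E(K, 0x5) = 0x8; 0x1 ⊕ 0x8 = 0x9.
C[4]: S = E(K, 0x8) = 0x3; 0x5 ⊕ 0x3 = 0x6.
C[5]: S = E(K, 0x3) = 0x4; 0x1 ⊕ 0x4 = 0x5.
C[6]: S = E(K, 0x4) = 0xA; 0xD ⊕ 0xA = 0x7.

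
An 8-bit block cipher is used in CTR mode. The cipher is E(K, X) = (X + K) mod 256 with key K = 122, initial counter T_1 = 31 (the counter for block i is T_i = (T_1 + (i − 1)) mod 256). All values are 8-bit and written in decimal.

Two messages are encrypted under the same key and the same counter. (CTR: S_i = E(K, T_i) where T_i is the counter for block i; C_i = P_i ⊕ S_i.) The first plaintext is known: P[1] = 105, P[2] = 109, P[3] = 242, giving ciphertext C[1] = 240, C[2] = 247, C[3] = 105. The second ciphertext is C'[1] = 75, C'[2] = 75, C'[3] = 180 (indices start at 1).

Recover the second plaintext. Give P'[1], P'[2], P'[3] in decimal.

P'[1] = 210, P'[2] = 209, P'[3] = 47

In CTR with a reused counter, both messages share the same keystream S_i, so C_i ⊕ C'_i = P_i ⊕ P'_i and thus P'_i = P_i ⊕ C_i ⊕ C'_i.
P'[1]: 105 ⊕ 240 ⊕ 75 = 210.
P'[2]: 109 ⊕ 247 ⊕ 75 = 209.
P'[3]: 242 ⊕ 105 ⊕ 180 = 47.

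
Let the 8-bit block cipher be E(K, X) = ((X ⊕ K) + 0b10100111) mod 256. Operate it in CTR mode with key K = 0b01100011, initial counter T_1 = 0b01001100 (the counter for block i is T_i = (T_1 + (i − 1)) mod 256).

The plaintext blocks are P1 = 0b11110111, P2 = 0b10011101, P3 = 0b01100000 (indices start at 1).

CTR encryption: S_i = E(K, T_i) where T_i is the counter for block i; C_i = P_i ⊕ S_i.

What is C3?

C3 = 0b10110100

C1: T = 0b01001100, S = E(K, T) = 0b11010110; 0b11110111 ⊕ 0b11010110 = 0b00100001.
C2: T = 0b01001101, S = E(K, T) = 0b11010101; 0b10011101 ⊕ 0b11010101 = 0b01001000.
C3: T = 0b01001110, S = E(K, T) = 0b11010100; 0b01100000 ⊕ 0b11010100 = 0b10110100.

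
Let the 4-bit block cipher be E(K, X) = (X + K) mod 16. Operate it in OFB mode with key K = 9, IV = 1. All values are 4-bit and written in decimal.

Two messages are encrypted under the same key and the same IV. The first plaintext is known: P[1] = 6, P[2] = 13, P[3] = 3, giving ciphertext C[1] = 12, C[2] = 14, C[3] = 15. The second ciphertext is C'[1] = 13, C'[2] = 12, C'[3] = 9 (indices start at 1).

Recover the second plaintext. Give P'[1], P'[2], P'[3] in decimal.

P'[1] = 7, P'[2] = 15, P'[3] = 5

In OFB with a reused IV, both messages share the same keystream S_i, so C_i ⊕ C'_i = P_i ⊕ P'_i and thus P'_i = P_i ⊕ C_i ⊕ C'_i.
P'[1]: 6 ⊕ 12 ⊕ 13 = 7.
P'[2]: 13 ⊕ 14 ⊕ 12 = 15.
P'[3]: 3 ⊕ 15 ⊕ 9 = 5.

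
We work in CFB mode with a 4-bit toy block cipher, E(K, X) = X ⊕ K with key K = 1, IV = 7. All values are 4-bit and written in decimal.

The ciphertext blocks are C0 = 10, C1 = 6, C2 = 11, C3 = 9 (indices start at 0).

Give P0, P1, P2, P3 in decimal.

P0 = 12, P1 = 13, P2 = 12, P3 = 3

CFB decryption: P_i = C_i ⊕ E(K, C_{i−1}), with C_{−1} = IV.
P0: E(K, 7) = 6; 10 ⊕ 6 = 12.
P1: E(K, 10) = 11; 6 ⊕ 11 = 13.
P2: E(K, 6) = 7; 11 ⊕ 7 = 12.
P3: E(K, 11) = 10; 9 ⊕ 10 = 3.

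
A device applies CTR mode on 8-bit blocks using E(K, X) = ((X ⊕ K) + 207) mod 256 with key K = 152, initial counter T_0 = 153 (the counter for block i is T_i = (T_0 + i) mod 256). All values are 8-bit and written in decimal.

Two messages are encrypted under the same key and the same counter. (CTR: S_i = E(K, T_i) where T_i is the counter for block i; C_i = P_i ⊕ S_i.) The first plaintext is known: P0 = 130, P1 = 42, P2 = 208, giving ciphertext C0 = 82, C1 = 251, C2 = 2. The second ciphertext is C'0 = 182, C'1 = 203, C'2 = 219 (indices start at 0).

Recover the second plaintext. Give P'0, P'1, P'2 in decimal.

P'0 = 102, P'1 = 26, P'2 = 9

In CTR with a reused counter, both messages share the same keystream S_i, so C_i ⊕ C'_i = P_i ⊕ P'_i and thus P'_i = P_i ⊕ C_i ⊕ C'_i.
P'0: 130 ⊕ 82 ⊕ 182 = 102.
P'1: 42 ⊕ 251 ⊕ 203 = 26.
P'2: 208 ⊕ 2 ⊕ 219 = 9.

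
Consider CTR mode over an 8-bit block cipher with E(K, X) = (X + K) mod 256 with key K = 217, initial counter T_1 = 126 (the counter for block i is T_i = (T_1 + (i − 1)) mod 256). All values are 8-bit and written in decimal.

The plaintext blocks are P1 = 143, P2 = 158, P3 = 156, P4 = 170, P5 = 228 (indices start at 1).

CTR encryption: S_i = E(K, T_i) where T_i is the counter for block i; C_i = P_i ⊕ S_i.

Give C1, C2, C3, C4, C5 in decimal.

C1 = 216, C2 = 198, C3 = 197, C4 = 240, C5 = 191

C1: T = 126, S = E(K, T) = 87; 143 ⊕ 87 = 216.
C2: T = 127, S = E(K, T) = 88; 158 ⊕ 88 = 198.
C3: T = 128, S = E(K, T) = 89; 156 ⊕ 89 = 197.
C4: T = 129, S = E(K, T) = 90; 170 ⊕ 90 = 240.
C5: T = 130, S = E(K, T) = 91; 228 ⊕ 91 = 191.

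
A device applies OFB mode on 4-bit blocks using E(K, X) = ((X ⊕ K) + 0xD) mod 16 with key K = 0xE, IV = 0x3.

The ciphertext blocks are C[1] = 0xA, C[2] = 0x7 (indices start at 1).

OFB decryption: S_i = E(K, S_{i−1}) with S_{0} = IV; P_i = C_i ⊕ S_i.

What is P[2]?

P[2] = 0x6

P[1]: S = E(K, 0x3) = 0xA; 0xA ⊕ 0xA = 0x0.
P[2]: S = E(K, 0xA) = 0x1; 0x7 ⊕ 0x1 = 0x6.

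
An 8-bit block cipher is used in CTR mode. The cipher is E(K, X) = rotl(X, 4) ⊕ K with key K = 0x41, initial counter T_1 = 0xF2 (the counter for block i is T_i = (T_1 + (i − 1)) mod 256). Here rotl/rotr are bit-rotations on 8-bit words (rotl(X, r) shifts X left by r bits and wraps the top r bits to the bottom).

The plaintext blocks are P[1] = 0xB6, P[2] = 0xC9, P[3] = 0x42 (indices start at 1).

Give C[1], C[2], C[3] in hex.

CTR encryption: S_i = E(K, T_i) where T_i is the counter for block i; C_i = P_i ⊕ S_i.
C[1]: T = 0xF2, S = E(K, T) = 0x6E; 0xB6 ⊕ 0x6E = 0xD8.
C[2]: T = 0xF3, S = E(K, T) = 0x7E; 0xC9 ⊕ 0x7E = 0xB7.
C[3]: T = 0xF4, S = E(K, T) = 0x0E; 0x42 ⊕ 0x0E = 0x4C.

C[1] = 0xD8, C[2] = 0xB7, C[3] = 0x4C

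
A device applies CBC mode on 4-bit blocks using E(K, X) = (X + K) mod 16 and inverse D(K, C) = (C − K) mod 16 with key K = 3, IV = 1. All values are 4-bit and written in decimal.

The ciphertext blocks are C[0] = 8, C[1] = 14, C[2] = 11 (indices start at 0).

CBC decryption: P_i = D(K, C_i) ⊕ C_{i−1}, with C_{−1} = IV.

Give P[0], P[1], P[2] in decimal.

P[0] = 4, P[1] = 3, P[2] = 6

P[0]: D(K, 8) = 5; 5 ⊕ 1 = 4.
P[1]: D(K, 14) = 11; 11 ⊕ 8 = 3.
P[2]: D(K, 11) = 8; 8 ⊕ 14 = 6.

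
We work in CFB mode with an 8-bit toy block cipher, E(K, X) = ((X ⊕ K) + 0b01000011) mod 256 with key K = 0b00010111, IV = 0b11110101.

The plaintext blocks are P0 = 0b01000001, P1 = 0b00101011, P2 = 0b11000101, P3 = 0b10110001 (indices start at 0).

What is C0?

CFB encryption: C_i = P_i ⊕ E(K, C_{i−1}), with C_{−1} = IV.
C0: E(K, 0b11110101) = 0b00100101; 0b01000001 ⊕ 0b00100101 = 0b01100100.

C0 = 0b01100100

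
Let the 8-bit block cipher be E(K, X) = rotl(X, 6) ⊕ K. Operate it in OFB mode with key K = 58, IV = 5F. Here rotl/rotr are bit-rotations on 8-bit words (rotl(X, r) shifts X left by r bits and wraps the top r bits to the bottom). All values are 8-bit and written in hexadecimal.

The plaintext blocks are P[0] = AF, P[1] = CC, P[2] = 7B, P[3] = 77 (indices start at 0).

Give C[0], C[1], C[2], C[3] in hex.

OFB encryption: S_i = E(K, S_{i−1}) with S_{−1} = IV; C_i = P_i ⊕ S_i.
C[0]: S = E(K, 5F) = 8F; AF ⊕ 8F = 20.
C[1]: S = E(K, 8F) = BB; CC ⊕ BB = 77.
C[2]: S = E(K, BB) = B6; 7B ⊕ B6 = CD.
C[3]: S = E(K, B6) = F5; 77 ⊕ F5 = 82.

C[0] = 20, C[1] = 77, C[2] = CD, C[3] = 82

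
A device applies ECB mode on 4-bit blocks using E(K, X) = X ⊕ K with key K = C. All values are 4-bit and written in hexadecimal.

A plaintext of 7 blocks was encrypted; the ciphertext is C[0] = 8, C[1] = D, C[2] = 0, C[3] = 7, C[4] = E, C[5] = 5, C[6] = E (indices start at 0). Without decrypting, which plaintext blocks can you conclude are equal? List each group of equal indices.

ECB encrypts each block independently with the same key, so equal ciphertext blocks imply equal plaintext blocks.
C[4] = C[6] = E, so P[4] = P[6].

P[4] = P[6]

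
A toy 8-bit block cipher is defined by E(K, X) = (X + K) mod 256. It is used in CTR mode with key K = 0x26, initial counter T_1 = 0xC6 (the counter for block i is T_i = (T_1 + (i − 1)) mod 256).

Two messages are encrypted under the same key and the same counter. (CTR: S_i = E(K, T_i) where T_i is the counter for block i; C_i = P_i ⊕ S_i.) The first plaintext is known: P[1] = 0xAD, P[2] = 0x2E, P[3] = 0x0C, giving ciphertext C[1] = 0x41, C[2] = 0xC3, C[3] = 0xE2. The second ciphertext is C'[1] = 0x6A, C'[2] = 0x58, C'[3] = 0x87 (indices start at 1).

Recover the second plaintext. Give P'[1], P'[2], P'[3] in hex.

P'[1] = 0x86, P'[2] = 0xB5, P'[3] = 0x69

In CTR with a reused counter, both messages share the same keystream S_i, so C_i ⊕ C'_i = P_i ⊕ P'_i and thus P'_i = P_i ⊕ C_i ⊕ C'_i.
P'[1]: 0xAD ⊕ 0x41 ⊕ 0x6A = 0x86.
P'[2]: 0x2E ⊕ 0xC3 ⊕ 0x58 = 0xB5.
P'[3]: 0x0C ⊕ 0xE2 ⊕ 0x87 = 0x69.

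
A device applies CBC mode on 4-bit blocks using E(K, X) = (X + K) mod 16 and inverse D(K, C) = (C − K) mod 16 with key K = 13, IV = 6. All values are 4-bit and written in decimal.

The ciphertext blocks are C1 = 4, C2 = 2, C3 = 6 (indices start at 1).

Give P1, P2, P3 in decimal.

P1 = 1, P2 = 1, P3 = 11

CBC decryption: P_i = D(K, C_i) ⊕ C_{i−1}, with C_{0} = IV.
P1: D(K, 4) = 7; 7 ⊕ 6 = 1.
P2: D(K, 2) = 5; 5 ⊕ 4 = 1.
P3: D(K, 6) = 9; 9 ⊕ 2 = 11.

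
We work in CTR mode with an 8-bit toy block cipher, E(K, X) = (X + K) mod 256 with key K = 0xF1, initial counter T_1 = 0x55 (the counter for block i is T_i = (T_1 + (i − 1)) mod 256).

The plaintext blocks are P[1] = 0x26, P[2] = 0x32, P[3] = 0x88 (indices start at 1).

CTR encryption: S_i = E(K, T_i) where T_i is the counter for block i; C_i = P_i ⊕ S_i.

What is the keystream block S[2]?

C[1]: T = 0x55, S = E(K, T) = 0x46; 0x26 ⊕ 0x46 = 0x60.
C[2]: T = 0x56, S = E(K, T) = 0x47; 0x32 ⊕ 0x47 = 0x75.
So S[2] = 0x47.

0x47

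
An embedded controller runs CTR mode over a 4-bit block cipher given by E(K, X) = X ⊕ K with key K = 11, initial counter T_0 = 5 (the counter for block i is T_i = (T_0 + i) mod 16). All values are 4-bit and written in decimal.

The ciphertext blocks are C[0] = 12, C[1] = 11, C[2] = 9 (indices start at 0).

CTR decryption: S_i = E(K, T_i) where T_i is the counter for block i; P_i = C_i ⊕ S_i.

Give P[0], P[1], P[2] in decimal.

P[0] = 2, P[1] = 6, P[2] = 5

P[0]: T = 5, S = E(K, T) = 14; 12 ⊕ 14 = 2.
P[1]: T = 6, S = E(K, T) = 13; 11 ⊕ 13 = 6.
P[2]: T = 7, S = E(K, T) = 12; 9 ⊕ 12 = 5.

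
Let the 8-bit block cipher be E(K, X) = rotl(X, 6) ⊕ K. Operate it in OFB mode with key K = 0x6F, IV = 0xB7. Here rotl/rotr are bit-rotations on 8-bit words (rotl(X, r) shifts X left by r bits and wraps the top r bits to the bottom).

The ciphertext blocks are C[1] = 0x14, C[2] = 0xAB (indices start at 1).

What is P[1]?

P[1] = 0x96

OFB decryption: S_i = E(K, S_{i−1}) with S_{0} = IV; P_i = C_i ⊕ S_i.
P[1]: S = E(K, 0xB7) = 0x82; 0x14 ⊕ 0x82 = 0x96.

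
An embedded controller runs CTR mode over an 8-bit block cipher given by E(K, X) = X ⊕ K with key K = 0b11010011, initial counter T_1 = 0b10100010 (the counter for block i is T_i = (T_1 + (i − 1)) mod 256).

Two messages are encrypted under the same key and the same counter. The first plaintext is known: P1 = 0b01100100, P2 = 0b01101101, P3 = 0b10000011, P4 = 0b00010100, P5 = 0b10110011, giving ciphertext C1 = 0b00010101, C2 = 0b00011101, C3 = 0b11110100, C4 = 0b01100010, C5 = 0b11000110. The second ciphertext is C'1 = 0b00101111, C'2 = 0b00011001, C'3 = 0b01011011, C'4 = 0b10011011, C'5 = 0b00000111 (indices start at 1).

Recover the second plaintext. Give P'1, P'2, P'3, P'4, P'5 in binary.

In CTR with a reused counter, both messages share the same keystream S_i, so C_i ⊕ C'_i = P_i ⊕ P'_i and thus P'_i = P_i ⊕ C_i ⊕ C'_i.
P'1: 0b01100100 ⊕ 0b00010101 ⊕ 0b00101111 = 0b01011110.
P'2: 0b01101101 ⊕ 0b00011101 ⊕ 0b00011001 = 0b01101001.
P'3: 0b10000011 ⊕ 0b11110100 ⊕ 0b01011011 = 0b00101100.
P'4: 0b00010100 ⊕ 0b01100010 ⊕ 0b10011011 = 0b11101101.
P'5: 0b10110011 ⊕ 0b11000110 ⊕ 0b00000111 = 0b01110010.

P'1 = 0b01011110, P'2 = 0b01101001, P'3 = 0b00101100, P'4 = 0b11101101, P'5 = 0b01110010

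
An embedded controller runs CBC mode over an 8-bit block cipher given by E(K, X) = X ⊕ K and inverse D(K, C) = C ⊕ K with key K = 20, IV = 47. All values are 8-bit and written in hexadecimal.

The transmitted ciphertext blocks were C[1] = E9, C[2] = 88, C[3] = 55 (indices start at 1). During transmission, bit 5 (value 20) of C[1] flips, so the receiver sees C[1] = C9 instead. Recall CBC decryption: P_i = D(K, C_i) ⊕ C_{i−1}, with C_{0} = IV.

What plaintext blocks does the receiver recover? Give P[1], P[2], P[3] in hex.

P[1] = AE, P[2] = 61, P[3] = FD

Only C[1] changed, to C9. In CBC, a change in C_i garbles P_i and flips the same bit in P_{i+1}. Decrypting the received ciphertext:
P[1]: D(K, C9) = E9; E9 ⊕ 47 = AE.
P[2]: D(K, 88) = A8; A8 ⊕ C9 = 61.
P[3]: D(K, 55) = 75; 75 ⊕ 88 = FD.
Blocks that differ from the original plaintext: P[1], P[2].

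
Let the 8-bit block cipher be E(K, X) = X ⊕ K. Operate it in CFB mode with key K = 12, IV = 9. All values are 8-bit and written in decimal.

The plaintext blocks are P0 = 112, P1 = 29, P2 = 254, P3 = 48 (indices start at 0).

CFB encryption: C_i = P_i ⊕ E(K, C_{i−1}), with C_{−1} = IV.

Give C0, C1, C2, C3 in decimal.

C0: E(K, 9) = 5; 112 ⊕ 5 = 117.
C1: E(K, 117) = 121; 29 ⊕ 121 = 100.
C2: E(K, 100) = 104; 254 ⊕ 104 = 150.
C3: E(K, 150) = 154; 48 ⊕ 154 = 170.

C0 = 117, C1 = 100, C2 = 150, C3 = 170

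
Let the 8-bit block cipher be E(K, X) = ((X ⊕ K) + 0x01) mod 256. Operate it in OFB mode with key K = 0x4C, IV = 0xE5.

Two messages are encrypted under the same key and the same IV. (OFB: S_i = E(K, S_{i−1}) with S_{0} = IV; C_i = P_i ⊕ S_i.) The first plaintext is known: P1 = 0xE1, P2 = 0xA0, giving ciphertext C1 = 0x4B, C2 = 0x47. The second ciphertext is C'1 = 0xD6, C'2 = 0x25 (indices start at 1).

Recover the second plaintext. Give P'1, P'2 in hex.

P'1 = 0x7C, P'2 = 0xC2

In OFB with a reused IV, both messages share the same keystream S_i, so C_i ⊕ C'_i = P_i ⊕ P'_i and thus P'_i = P_i ⊕ C_i ⊕ C'_i.
P'1: 0xE1 ⊕ 0x4B ⊕ 0xD6 = 0x7C.
P'2: 0xA0 ⊕ 0x47 ⊕ 0x25 = 0xC2.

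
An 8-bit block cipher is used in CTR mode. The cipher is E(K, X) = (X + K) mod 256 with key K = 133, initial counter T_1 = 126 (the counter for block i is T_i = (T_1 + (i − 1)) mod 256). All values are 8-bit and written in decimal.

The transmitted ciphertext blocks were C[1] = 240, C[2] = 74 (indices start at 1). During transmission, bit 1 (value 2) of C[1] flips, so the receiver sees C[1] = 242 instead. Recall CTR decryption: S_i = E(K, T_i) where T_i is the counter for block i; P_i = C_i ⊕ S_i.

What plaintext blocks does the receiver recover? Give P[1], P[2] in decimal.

P[1] = 241, P[2] = 78

Only C[1] changed, to 242. In CTR, a change in C_i flips the same bit in P_i only; the keystream is unaffected. Decrypting the received ciphertext:
P[1]: T = 126, S = E(K, T) = 3; 242 ⊕ 3 = 241.
P[2]: T = 127, S = E(K, T) = 4; 74 ⊕ 4 = 78.
Blocks that differ from the original plaintext: P[1].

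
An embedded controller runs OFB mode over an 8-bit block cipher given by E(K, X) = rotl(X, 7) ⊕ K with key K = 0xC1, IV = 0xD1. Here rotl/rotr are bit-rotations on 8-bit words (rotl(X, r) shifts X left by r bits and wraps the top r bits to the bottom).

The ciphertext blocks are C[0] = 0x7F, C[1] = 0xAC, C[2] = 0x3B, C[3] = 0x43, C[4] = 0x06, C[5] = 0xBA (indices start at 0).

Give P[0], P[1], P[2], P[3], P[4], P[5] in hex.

OFB decryption: S_i = E(K, S_{i−1}) with S_{−1} = IV; P_i = C_i ⊕ S_i.
P[0]: S = E(K, 0xD1) = 0x29; 0x7F ⊕ 0x29 = 0x56.
P[1]: S = E(K, 0x29) = 0x55; 0xAC ⊕ 0x55 = 0xF9.
P[2]: S = E(K, 0x55) = 0x6B; 0x3B ⊕ 0x6B = 0x50.
P[3]: S = E(K, 0x6B) = 0x74; 0x43 ⊕ 0x74 = 0x37.
P[4]: S = E(K, 0x74) = 0xFB; 0x06 ⊕ 0xFB = 0xFD.
P[5]: S = E(K, 0xFB) = 0x3C; 0xBA ⊕ 0x3C = 0x86.

P[0] = 0x56, P[1] = 0xF9, P[2] = 0x50, P[3] = 0x37, P[4] = 0xFD, P[5] = 0x86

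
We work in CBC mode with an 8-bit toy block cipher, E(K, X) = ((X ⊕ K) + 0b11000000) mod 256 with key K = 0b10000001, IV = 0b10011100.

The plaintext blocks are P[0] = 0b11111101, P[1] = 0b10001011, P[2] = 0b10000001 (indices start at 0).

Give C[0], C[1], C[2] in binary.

CBC encryption: C_i = E(K, P_i ⊕ C_{i−1}), with C_{−1} = IV.
C[0]: P[0] ⊕ 0b10011100 = 0b01100001; E(K, 0b01100001) = 0b10100000.
C[1]: P[1] ⊕ 0b10100000 = 0b00101011; E(K, 0b00101011) = 0b01101010.
C[2]: P[2] ⊕ 0b01101010 = 0b11101011; E(K, 0b11101011) = 0b00101010.

C[0] = 0b10100000, C[1] = 0b01101010, C[2] = 0b00101010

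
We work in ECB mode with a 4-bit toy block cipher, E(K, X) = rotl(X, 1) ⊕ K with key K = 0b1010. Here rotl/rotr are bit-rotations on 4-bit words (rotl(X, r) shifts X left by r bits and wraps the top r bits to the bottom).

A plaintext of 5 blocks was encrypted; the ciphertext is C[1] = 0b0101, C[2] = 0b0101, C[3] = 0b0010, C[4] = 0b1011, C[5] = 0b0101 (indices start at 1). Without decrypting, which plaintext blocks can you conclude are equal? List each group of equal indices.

ECB encrypts each block independently with the same key, so equal ciphertext blocks imply equal plaintext blocks.
C[1] = C[2] = C[5] = 0b0101, so P[1] = P[2] = P[5].

P[1] = P[2] = P[5]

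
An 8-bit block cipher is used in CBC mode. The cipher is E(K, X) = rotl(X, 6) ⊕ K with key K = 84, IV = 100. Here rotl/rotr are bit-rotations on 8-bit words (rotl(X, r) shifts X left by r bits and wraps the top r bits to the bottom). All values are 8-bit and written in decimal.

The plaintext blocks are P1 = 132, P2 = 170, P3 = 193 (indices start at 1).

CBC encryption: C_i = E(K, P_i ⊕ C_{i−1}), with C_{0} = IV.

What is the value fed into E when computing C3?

36

C1: P1 ⊕ 100 = 224; E(K, 224) = 108.
C2: P2 ⊕ 108 = 198; E(K, 198) = 229.
C3: P3 ⊕ 229 = 36; E(K, 36) = 93.
So the input to E for block 3 is 36.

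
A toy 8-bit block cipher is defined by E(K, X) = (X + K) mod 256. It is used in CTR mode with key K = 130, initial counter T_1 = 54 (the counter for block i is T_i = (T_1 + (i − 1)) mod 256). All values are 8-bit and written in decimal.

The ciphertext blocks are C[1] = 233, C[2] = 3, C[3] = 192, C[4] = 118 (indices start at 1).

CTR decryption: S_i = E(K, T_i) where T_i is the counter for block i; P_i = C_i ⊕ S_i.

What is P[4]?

P[4]: T = 57, S = E(K, T) = 187; 118 ⊕ 187 = 205.

P[4] = 205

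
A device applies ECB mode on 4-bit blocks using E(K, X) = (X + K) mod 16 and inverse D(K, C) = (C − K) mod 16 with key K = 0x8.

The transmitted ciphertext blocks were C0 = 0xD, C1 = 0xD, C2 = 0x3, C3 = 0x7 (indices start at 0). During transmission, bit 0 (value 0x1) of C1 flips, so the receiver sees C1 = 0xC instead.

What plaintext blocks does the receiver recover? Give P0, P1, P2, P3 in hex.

ECB decryption: P_i = D(K, C_i).
Only C1 changed, to 0xC. In ECB, a change in C_i affects only P_i. Decrypting the received ciphertext:
P0: D(K, 0xD) = 0x5.
P1: D(K, 0xC) = 0x4.
P2: D(K, 0x3) = 0xB.
P3: D(K, 0x7) = 0xF.
Blocks that differ from the original plaintext: P1.

P0 = 0x5, P1 = 0x4, P2 = 0xB, P3 = 0xF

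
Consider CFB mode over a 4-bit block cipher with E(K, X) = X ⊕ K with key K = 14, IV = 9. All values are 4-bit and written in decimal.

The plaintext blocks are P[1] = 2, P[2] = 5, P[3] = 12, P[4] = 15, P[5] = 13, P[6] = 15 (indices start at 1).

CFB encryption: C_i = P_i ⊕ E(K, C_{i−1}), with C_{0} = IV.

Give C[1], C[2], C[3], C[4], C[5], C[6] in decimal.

C[1]: E(K, 9) = 7; 2 ⊕ 7 = 5.
C[2]: E(K, 5) = 11; 5 ⊕ 11 = 14.
C[3]: E(K, 14) = 0; 12 ⊕ 0 = 12.
C[4]: E(K, 12) = 2; 15 ⊕ 2 = 13.
C[5]: E(K, 13) = 3; 13 ⊕ 3 = 14.
C[6]: E(K, 14) = 0; 15 ⊕ 0 = 15.

C[1] = 5, C[2] = 14, C[3] = 12, C[4] = 13, C[5] = 14, C[6] = 15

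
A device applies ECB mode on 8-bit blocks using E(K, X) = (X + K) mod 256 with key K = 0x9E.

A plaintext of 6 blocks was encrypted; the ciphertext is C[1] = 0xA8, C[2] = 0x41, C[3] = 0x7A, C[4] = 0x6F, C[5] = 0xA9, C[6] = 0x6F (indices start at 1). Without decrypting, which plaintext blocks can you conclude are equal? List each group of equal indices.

ECB encrypts each block independently with the same key, so equal ciphertext blocks imply equal plaintext blocks.
C[4] = C[6] = 0x6F, so P[4] = P[6].

P[4] = P[6]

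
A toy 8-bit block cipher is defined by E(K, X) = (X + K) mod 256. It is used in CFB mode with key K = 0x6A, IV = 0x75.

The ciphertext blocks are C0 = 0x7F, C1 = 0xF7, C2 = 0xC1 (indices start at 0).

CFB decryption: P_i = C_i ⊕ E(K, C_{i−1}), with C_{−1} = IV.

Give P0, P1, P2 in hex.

P0 = 0xA0, P1 = 0x1E, P2 = 0xA0

P0: E(K, 0x75) = 0xDF; 0x7F ⊕ 0xDF = 0xA0.
P1: E(K, 0x7F) = 0xE9; 0xF7 ⊕ 0xE9 = 0x1E.
P2: E(K, 0xF7) = 0x61; 0xC1 ⊕ 0x61 = 0xA0.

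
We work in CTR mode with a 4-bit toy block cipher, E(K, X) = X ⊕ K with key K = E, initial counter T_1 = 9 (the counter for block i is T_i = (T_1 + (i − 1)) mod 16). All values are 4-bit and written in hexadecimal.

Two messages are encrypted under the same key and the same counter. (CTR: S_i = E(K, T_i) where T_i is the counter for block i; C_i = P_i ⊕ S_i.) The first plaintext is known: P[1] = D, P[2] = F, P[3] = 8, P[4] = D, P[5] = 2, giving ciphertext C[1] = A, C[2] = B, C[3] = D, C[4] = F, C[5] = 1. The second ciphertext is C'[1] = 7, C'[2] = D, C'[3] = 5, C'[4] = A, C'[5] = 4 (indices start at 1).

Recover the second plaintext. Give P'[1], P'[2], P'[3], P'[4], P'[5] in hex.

P'[1] = 0, P'[2] = 9, P'[3] = 0, P'[4] = 8, P'[5] = 7

In CTR with a reused counter, both messages share the same keystream S_i, so C_i ⊕ C'_i = P_i ⊕ P'_i and thus P'_i = P_i ⊕ C_i ⊕ C'_i.
P'[1]: D ⊕ A ⊕ 7 = 0.
P'[2]: F ⊕ B ⊕ D = 9.
P'[3]: 8 ⊕ D ⊕ 5 = 0.
P'[4]: D ⊕ F ⊕ A = 8.
P'[5]: 2 ⊕ 1 ⊕ 4 = 7.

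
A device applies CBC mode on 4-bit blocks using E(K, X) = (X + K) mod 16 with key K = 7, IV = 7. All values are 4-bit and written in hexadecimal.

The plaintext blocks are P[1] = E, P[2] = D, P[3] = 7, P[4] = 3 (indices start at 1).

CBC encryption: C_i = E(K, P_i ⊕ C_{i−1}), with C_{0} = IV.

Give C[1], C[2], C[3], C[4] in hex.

C[1] = 0, C[2] = 4, C[3] = A, C[4] = 0

C[1]: P[1] ⊕ 7 = 9; E(K, 9) = 0.
C[2]: P[2] ⊕ 0 = D; E(K, D) = 4.
C[3]: P[3] ⊕ 4 = 3; E(K, 3) = A.
C[4]: P[4] ⊕ A = 9; E(K, 9) = 0.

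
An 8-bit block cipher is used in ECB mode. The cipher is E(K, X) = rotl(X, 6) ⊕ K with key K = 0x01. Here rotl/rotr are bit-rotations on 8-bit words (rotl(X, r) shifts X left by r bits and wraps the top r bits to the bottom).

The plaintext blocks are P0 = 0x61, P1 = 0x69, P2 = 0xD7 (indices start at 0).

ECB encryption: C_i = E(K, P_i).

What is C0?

C0: E(K, 0x61) = 0x59.

C0 = 0x59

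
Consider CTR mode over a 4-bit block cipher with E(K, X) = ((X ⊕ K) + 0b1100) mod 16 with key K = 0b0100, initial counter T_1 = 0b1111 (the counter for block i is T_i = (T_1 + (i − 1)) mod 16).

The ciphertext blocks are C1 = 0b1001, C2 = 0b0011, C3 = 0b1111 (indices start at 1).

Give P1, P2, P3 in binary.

CTR decryption: S_i = E(K, T_i) where T_i is the counter for block i; P_i = C_i ⊕ S_i.
P1: T = 0b1111, S = E(K, T) = 0b0111; 0b1001 ⊕ 0b0111 = 0b1110.
P2: T = 0b0000, S = E(K, T) = 0b0000; 0b0011 ⊕ 0b0000 = 0b0011.
P3: T = 0b0001, S = E(K, T) = 0b0001; 0b1111 ⊕ 0b0001 = 0b1110.

P1 = 0b1110, P2 = 0b0011, P3 = 0b1110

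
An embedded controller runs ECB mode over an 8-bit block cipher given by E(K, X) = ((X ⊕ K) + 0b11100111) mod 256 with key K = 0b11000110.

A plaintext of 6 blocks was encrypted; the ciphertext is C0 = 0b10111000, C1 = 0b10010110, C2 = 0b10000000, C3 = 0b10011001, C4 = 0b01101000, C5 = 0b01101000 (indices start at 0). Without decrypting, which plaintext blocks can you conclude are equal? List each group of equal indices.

ECB encrypts each block independently with the same key, so equal ciphertext blocks imply equal plaintext blocks.
C4 = C5 = 0b01101000, so P4 = P5.

P4 = P5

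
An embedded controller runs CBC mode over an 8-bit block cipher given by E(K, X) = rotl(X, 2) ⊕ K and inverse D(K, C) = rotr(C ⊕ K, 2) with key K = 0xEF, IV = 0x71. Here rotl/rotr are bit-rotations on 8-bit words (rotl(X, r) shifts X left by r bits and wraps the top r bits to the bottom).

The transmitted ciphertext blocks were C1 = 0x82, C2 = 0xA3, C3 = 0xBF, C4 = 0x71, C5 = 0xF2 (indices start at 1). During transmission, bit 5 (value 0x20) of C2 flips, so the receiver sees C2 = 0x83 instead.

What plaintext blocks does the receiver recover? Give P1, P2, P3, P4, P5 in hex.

CBC decryption: P_i = D(K, C_i) ⊕ C_{i−1}, with C_{0} = IV.
Only C2 changed, to 0x83. In CBC, a change in C_i garbles P_i and flips the same bit in P_{i+1}. Decrypting the received ciphertext:
P1: D(K, 0x82) = 0x5B; 0x5B ⊕ 0x71 = 0x2A.
P2: D(K, 0x83) = 0x1B; 0x1B ⊕ 0x82 = 0x99.
P3: D(K, 0xBF) = 0x14; 0x14 ⊕ 0x83 = 0x97.
P4: D(K, 0x71) = 0xA7; 0xA7 ⊕ 0xBF = 0x18.
P5: D(K, 0xF2) = 0x47; 0x47 ⊕ 0x71 = 0x36.
Blocks that differ from the original plaintext: P2, P3.

P1 = 0x2A, P2 = 0x99, P3 = 0x97, P4 = 0x18, P5 = 0x36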